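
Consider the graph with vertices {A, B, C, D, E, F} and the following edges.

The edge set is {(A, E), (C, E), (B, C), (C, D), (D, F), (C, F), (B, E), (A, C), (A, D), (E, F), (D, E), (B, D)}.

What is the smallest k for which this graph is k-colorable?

4

A, C, D, E form a clique, so at least 4 colors are needed.
4 colors suffice: color 1 → {D}; color 2 → {C}; color 3 → {E}; color 4 → {A, B, F}. Every edge joins two different colors.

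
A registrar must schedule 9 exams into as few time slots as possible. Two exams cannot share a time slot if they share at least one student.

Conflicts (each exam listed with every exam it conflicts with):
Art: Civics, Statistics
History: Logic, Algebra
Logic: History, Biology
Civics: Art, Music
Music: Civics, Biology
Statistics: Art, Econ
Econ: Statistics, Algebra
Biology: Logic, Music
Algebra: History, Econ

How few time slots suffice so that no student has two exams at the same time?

3

The cycle Logic-History-Algebra-Econ-Statistics-Art-Civics-Music-Biology-Logic has odd length 9, so it cannot be 2-colored; at least 3 time slots are needed.
3 time slots suffice: time slot 1 → {Logic, Civics, Statistics, Algebra}; time slot 2 → {Art, History, Econ, Biology}; time slot 3 → {Music}. Every pair that conflicts lands in different time slots.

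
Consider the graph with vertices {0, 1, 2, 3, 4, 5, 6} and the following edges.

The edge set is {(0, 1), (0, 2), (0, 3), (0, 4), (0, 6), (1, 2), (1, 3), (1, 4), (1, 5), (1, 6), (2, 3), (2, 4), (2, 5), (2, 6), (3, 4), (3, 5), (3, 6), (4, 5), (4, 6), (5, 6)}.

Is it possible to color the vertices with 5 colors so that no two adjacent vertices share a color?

1, 2, 3, 4, 5, 6 form a clique, so at least 6 colors are needed.
So 5 colors are not enough.

No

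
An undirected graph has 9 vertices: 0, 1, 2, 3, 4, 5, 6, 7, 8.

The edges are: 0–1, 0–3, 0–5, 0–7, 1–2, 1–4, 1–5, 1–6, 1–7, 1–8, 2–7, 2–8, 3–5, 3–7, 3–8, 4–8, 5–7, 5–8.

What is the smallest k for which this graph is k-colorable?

0, 3, 5, 7 are mutually adjacent (a clique of size 4), so at least 4 colors are needed.
One proper 4-coloring: 0=yellow, 1=red, 2=blue, 3=red, 4=blue, 5=blue, 6=blue, 7=green, 8=green. Every edge joins two different colors.

4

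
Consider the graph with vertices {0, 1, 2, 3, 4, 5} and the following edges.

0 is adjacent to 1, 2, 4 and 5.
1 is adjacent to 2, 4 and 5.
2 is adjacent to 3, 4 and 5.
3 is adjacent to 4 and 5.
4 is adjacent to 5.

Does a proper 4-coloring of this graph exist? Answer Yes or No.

No

0, 1, 2, 4, 5 are mutually adjacent (a clique of size 5), so at least 5 colors are needed.
So 4 colors are not enough.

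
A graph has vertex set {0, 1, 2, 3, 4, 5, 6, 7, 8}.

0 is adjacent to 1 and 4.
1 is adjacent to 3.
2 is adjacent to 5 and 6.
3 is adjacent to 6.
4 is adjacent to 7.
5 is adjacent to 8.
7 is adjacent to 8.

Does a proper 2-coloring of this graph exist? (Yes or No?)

The cycle 1-0-4-7-8-5-2-6-3-1 has odd length 9, so it cannot be 2-colored; at least 3 colors are needed.
So 2 colors are not enough.

No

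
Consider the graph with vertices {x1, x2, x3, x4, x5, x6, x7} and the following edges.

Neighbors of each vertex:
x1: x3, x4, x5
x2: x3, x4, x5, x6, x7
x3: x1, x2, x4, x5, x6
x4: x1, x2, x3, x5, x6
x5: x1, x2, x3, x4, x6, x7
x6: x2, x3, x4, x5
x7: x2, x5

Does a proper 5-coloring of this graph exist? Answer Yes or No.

The chromatic number is 5. x2, x3, x4, x5, x6 are mutually adjacent (a clique of size 5), so at least 5 colors are needed.
5 colors suffice: x1=yellow, x2=yellow, x3=green, x4=blue, x5=red, x6=purple, x7=blue.
That is already a proper 5-coloring.

Yes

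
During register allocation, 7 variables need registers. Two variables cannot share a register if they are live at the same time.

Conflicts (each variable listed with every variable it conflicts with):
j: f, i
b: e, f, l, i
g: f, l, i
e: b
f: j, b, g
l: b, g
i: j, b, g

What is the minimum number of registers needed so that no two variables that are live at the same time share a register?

2

g and i conflict, so at least 2 registers are needed.
2 registers suffice: register 1 → {j, b, g}; register 2 → {e, f, l, i}. No two conflicting variables share a register.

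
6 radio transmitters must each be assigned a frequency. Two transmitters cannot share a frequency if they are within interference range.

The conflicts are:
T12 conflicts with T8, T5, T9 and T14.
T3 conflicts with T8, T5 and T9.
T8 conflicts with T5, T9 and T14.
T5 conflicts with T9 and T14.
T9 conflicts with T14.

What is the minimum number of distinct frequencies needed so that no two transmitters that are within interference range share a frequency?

5

T12, T8, T5, T9, T14 are mutually in conflict, so at least 5 frequencies are needed.
5 frequencies suffice: T12=4, T3=4, T8=2, T5=1, T9=3, T14=5. Every pair that conflicts lands in different frequencies.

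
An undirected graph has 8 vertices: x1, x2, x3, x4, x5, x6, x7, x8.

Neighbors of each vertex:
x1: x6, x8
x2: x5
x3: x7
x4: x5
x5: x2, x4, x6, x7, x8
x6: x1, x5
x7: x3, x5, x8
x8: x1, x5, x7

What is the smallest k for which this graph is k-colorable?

x5, x7, x8 are mutually adjacent, so at least 3 colors are needed.
3 colors suffice: color 1 → {x1, x3, x5}; color 2 → {x2, x4, x6, x7}; color 3 → {x8}. No two adjacent vertices share a color.

3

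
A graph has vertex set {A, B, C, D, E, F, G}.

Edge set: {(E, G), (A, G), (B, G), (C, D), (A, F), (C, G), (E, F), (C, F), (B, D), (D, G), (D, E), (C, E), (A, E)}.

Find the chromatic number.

4

C, D, E, G form a clique, so at least 4 colors are needed.
4 colors suffice: color 1 → {B, E}; color 2 → {F, G}; color 3 → {A, C}; color 4 → {D}. Each edge has distinct colors on its endpoints.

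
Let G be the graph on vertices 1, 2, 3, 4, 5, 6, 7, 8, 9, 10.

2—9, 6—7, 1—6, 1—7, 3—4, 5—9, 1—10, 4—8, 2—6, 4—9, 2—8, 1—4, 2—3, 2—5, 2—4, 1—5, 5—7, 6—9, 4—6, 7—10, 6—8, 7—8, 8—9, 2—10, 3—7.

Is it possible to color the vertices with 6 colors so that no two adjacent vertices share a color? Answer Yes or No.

The chromatic number is 5. 2, 4, 6, 8, 9 are mutually adjacent (a clique of size 5), so at least 5 colors are needed.
One proper 5-coloring: 1=yellow, 2=red, 3=green, 4=blue, 5=blue, 6=green, 7=red, 8=yellow, 9=purple, 10=blue.
Since 6 ≥ 5, a proper 6-coloring certainly exists.

Yes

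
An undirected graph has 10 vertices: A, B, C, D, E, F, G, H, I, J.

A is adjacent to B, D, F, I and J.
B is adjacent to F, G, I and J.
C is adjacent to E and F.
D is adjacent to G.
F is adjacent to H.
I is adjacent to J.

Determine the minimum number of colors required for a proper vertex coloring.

4

A, B, I, J are mutually adjacent (a clique of size 4), so at least 4 colors are needed.
4 colors suffice: color 1 → {B, C, D, H}; color 2 → {A, E, G}; color 3 → {F, J}; color 4 → {I}. Every edge joins two different colors.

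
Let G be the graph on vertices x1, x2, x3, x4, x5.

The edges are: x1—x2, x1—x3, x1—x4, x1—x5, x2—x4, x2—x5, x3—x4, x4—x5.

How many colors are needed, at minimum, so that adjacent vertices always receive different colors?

4

x1, x2, x4, x5 are pairwise adjacent (a clique of size 4), so at least 4 colors are needed.
4 colors suffice: color 1 → {x1}; color 2 → {x4}; color 3 → {x2, x3}; color 4 → {x5}. No two adjacent vertices share a color.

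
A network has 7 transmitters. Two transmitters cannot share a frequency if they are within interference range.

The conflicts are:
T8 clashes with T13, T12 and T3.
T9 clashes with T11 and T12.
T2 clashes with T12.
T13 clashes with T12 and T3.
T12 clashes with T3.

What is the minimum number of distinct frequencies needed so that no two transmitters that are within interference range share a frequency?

4

T8, T13, T12, T3 are mutually in conflict, so at least 4 frequencies are needed.
Using 4 frequencies: T8=4, T9=2, T2=2, T13=2, T11=1, T12=1, T3=3. No two conflicting transmitters share a frequency.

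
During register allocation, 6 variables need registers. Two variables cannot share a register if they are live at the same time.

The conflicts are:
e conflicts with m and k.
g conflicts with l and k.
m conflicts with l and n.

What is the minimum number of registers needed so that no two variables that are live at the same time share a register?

3

The cycle g-l-m-e-k-g has odd length 5, so it cannot be 2-colored; at least 3 registers are needed.
3 registers suffice: e=2, g=3, m=1, l=2, n=2, k=1. Each listed conflict is separated.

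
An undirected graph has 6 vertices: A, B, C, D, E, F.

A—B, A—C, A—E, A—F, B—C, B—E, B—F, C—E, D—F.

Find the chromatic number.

A, B, C, E form a clique, so at least 4 colors are needed.
4 colors suffice: A=2, B=1, C=4, D=1, E=3, F=3. Every edge joins two different colors.

4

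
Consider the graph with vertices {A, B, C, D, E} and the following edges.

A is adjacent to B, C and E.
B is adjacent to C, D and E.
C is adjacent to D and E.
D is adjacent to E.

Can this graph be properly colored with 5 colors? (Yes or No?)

The chromatic number is 4. B, C, D, E are mutually adjacent (a clique of size 4), so at least 4 colors are needed.
One proper 4-coloring: A=4, B=2, C=3, D=4, E=1.
Since 5 ≥ 4, a proper 5-coloring certainly exists.

Yes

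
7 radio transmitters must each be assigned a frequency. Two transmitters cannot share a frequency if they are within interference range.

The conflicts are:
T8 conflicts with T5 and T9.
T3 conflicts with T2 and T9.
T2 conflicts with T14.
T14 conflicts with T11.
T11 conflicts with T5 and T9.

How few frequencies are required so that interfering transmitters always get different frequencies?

3

The cycle T14-T11-T9-T3-T2-T14 has odd length 5, so it cannot be 2-colored; at least 3 frequencies are needed.
3 frequencies suffice: frequency 1 → {T2, T5, T9}; frequency 2 → {T8, T3, T11}; frequency 3 → {T14}. No two conflicting transmitters share a frequency.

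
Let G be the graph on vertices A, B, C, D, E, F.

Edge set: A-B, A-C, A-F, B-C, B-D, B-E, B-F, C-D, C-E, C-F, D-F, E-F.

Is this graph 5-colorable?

Yes

The chromatic number is 4. B, C, D, F are pairwise adjacent (a clique of size 4), so at least 4 colors are needed.
4 colors suffice: color 1 → {C}; color 2 → {F}; color 3 → {B}; color 4 → {A, D, E}.
Since 5 ≥ 4, a proper 5-coloring certainly exists.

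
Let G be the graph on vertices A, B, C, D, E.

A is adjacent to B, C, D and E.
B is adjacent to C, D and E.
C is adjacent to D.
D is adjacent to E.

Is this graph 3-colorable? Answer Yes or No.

A, B, C, D form a clique, so at least 4 colors are needed.
So 3 colors are not enough.

No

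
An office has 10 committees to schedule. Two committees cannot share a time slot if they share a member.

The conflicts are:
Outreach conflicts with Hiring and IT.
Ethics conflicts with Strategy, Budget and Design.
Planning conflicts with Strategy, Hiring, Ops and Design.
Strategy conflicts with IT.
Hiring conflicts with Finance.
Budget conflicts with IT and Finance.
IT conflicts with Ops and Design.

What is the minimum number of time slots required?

The cycle Outreach-IT-Strategy-Planning-Hiring-Outreach has odd length 5, so it cannot be 2-colored; at least 3 time slots are needed.
Using 3 time slots: Outreach=3, Ethics=1, Planning=1, Strategy=2, Hiring=2, Budget=2, IT=1, Finance=1, Ops=2, Design=2. Every pair that conflicts lands in different time slots.

3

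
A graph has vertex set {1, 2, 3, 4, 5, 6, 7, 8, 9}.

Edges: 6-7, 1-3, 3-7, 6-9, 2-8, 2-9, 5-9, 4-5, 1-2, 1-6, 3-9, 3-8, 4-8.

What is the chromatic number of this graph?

3

The cycle 4-8-3-9-5-4 has odd length 5, so it cannot be 2-colored; at least 3 colors are needed.
3 colors suffice: color red → {2, 3, 5, 6}; color blue → {1, 7, 8, 9}; color green → {4}. Each edge has distinct colors on its endpoints.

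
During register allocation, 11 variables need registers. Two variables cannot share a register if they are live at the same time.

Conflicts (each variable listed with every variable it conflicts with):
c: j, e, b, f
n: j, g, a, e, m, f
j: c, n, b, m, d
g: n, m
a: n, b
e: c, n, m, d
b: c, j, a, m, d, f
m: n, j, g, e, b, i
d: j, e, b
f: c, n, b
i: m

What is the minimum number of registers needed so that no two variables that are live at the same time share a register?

3

n, j, m pairwise conflict, so at least 3 registers are needed.
A valid assignment using 3 registers: c=2, n=1, j=3, g=3, a=2, e=3, b=1, m=2, d=2, f=3, i=1. Every pair that conflicts lands in different registers.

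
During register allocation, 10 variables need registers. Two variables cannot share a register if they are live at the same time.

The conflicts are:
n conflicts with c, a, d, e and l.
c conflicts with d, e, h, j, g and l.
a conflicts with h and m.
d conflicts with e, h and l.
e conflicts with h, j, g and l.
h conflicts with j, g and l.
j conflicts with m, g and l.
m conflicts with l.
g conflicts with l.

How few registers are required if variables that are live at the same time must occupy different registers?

6

c, e, h, j, g, l all conflict with each other, so at least 6 registers are needed.
6 registers suffice: n=3, c=2, a=1, d=5, e=4, h=3, j=5, m=2, g=6, l=1. Every pair that conflicts lands in different registers.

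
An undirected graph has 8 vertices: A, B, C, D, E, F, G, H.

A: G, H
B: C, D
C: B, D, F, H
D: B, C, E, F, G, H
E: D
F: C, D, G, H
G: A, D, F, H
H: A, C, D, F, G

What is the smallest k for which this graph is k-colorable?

4

D, F, G, H are pairwise adjacent (a clique of size 4), so at least 4 colors are needed.
One proper 4-coloring: A=red, B=blue, C=yellow, D=red, E=blue, F=green, G=yellow, H=blue. No two adjacent vertices share a color.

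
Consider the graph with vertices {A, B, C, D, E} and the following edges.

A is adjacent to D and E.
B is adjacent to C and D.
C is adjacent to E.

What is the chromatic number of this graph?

The cycle A-E-C-B-D-A has odd length 5, so it cannot be 2-colored; at least 3 colors are needed.
3 colors suffice: color 1 → {C, D}; color 2 → {B, E}; color 3 → {A}. Each edge has distinct colors on its endpoints.

3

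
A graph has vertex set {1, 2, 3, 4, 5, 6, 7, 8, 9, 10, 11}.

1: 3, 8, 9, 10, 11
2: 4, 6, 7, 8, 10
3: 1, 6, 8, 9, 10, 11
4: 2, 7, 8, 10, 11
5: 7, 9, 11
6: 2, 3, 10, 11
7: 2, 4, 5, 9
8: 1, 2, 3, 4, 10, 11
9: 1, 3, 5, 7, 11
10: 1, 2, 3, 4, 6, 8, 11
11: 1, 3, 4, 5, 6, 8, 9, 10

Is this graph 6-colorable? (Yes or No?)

The chromatic number is 5. 1, 3, 8, 10, 11 are mutually adjacent (a clique of size 5), so at least 5 colors are needed.
A valid assignment using 5 colors: 1=e, 2=a, 3=d, 4=d, 5=d, 6=c, 7=c, 8=c, 9=b, 10=b, 11=a.
Since 6 ≥ 5, a proper 6-coloring certainly exists.

Yes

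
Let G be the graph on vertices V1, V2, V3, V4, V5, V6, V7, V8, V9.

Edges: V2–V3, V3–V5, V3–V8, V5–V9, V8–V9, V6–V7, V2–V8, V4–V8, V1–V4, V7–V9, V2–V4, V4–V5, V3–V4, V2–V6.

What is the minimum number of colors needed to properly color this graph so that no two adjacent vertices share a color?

V2, V3, V4, V8 are pairwise adjacent (a clique of size 4), so at least 4 colors are needed.
A valid assignment using 4 colors: V1=2, V2=4, V3=2, V4=1, V5=3, V6=1, V7=2, V8=3, V9=1. No two adjacent vertices share a color.

4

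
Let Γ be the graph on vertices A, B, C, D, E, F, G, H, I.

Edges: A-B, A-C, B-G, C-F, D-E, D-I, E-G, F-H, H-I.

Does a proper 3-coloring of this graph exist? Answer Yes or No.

The chromatic number is 3. The cycle C-A-B-G-E-D-I-H-F-C has odd length 9, so it cannot be 2-colored; at least 3 colors are needed.
3 colors suffice: color 1 → {B, C, E, H}; color 2 → {A, F, G, I}; color 3 → {D}.
That is already a proper 3-coloring.

Yes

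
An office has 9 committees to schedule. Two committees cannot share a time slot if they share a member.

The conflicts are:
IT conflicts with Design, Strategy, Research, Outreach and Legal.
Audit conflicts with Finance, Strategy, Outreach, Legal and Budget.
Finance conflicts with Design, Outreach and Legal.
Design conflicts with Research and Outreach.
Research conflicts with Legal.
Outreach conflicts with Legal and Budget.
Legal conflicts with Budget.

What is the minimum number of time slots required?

Audit, Outreach, Legal, Budget pairwise conflict, so at least 4 time slots are needed.
Using 4 time slots: IT=3, Audit=3, Finance=4, Design=2, Strategy=1, Research=1, Outreach=1, Legal=2, Budget=4. Every pair that conflicts lands in different time slots.

4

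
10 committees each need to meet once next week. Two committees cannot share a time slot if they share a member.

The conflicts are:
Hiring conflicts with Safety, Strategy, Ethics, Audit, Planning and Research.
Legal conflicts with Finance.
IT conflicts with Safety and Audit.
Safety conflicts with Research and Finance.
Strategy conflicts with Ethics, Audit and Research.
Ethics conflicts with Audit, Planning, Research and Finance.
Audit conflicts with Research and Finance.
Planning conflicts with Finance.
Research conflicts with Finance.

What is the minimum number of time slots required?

Hiring, Strategy, Ethics, Audit, Research pairwise conflict, so at least 5 time slots are needed.
A valid assignment using 5 time slots: Hiring=1, Legal=2, IT=1, Safety=2, Strategy=5, Ethics=4, Audit=2, Planning=2, Research=3, Finance=1. Every pair that conflicts lands in different time slots.

5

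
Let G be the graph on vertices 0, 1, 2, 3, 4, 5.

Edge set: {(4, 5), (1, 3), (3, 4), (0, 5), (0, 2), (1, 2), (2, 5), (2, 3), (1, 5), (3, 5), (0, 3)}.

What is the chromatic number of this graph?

1, 2, 3, 5 form a clique, so at least 4 colors are needed.
One proper 4-coloring: 0=yellow, 1=yellow, 2=green, 3=red, 4=green, 5=blue. Each edge has distinct colors on its endpoints.

4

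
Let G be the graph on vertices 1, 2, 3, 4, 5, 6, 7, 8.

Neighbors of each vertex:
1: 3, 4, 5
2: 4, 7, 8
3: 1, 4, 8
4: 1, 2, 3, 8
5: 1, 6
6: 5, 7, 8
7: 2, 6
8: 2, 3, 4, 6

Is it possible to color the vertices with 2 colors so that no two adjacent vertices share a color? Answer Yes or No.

1, 3, 4 form a triangle, so at least 3 colors are needed.
So 2 colors are not enough.

No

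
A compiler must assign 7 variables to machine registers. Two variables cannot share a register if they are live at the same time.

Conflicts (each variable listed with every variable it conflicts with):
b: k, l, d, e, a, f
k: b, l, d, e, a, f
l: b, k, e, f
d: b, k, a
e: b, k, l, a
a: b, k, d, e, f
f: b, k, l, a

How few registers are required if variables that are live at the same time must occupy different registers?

b, k, a, f pairwise conflict, so at least 4 registers are needed.
4 registers suffice: register 1 → {b}; register 2 → {k}; register 3 → {l, a}; register 4 → {d, e, f}. No two conflicting variables share a register.

4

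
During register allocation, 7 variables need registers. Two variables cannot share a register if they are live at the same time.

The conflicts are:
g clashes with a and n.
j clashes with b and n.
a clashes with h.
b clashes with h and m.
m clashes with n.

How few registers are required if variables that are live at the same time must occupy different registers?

2

j and b conflict, so at least 2 registers are needed.
2 registers suffice: register 1 → {a, b, n}; register 2 → {g, j, h, m}. Each listed conflict is separated.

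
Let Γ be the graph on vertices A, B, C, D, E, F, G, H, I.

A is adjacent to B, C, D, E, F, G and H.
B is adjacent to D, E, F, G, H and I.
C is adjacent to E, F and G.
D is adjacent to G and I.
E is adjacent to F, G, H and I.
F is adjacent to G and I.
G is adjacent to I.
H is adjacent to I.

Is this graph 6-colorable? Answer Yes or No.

The chromatic number is 5. A, B, E, F, G form a clique, so at least 5 colors are needed.
5 colors suffice: A=yellow, B=blue, C=blue, D=red, E=red, F=purple, G=green, H=green, I=yellow.
Since 6 ≥ 5, a proper 6-coloring certainly exists.

Yes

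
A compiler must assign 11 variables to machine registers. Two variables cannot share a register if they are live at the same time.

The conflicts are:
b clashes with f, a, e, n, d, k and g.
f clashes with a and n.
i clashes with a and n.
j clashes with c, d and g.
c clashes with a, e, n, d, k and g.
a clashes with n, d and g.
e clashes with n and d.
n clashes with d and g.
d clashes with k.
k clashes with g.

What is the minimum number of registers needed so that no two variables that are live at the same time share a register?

b, f, a, n pairwise conflict, so at least 4 registers are needed.
4 registers suffice: register 1 → {j, n, k}; register 2 → {a, e}; register 3 → {f, i, d, g}; register 4 → {b, c}. Every pair that conflicts lands in different registers.

4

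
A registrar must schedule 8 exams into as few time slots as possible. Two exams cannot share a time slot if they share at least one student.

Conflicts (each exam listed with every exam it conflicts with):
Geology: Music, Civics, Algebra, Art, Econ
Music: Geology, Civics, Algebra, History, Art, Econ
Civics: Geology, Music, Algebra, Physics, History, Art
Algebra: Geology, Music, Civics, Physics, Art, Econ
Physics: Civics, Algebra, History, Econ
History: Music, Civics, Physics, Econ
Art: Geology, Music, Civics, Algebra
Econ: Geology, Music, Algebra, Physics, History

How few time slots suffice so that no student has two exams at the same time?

Geology, Music, Civics, Algebra, Art all conflict with each other, so at least 5 time slots are needed.
5 time slots suffice: time slot 1 → {Civics, Econ}; time slot 2 → {Algebra, History}; time slot 3 → {Music, Physics}; time slot 4 → {Geology}; time slot 5 → {Art}. Every pair that conflicts lands in different time slots.

5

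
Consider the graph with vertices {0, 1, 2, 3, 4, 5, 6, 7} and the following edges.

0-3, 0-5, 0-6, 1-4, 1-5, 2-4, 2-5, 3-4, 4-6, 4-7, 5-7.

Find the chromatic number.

The cycle 3-4-7-5-0-3 has odd length 5, so it cannot be 2-colored; at least 3 colors are needed.
A valid assignment using 3 colors: 0=b, 1=b, 2=b, 3=c, 4=a, 5=a, 6=c, 7=b. Every edge joins two different colors.

3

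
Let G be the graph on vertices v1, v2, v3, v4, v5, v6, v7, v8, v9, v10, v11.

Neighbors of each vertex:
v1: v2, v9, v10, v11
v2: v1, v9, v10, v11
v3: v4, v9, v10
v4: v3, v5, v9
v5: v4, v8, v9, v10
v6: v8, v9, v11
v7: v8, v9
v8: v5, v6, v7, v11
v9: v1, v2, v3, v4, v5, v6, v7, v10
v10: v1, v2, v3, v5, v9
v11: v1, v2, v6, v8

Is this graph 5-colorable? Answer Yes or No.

Yes

The chromatic number is 4. v1, v2, v9, v10 are pairwise adjacent (a clique of size 4), so at least 4 colors are needed.
4 colors suffice: color R → {v8, v9}; color B → {v4, v7, v10, v11}; color G → {v2, v3, v5, v6}; color Y → {v1}.
Since 5 ≥ 4, a proper 5-coloring certainly exists.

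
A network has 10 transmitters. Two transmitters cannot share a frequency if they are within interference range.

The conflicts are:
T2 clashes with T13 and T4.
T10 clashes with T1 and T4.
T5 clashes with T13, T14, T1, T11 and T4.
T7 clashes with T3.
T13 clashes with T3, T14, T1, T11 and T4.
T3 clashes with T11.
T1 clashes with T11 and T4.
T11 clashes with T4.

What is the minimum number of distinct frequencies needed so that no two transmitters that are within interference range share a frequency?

T5, T13, T1, T11, T4 all conflict with each other, so at least 5 frequencies are needed.
Using 5 frequencies: T2=3, T10=1, T5=4, T7=1, T13=1, T3=2, T14=2, T1=3, T11=5, T4=2. Each listed conflict is separated.

5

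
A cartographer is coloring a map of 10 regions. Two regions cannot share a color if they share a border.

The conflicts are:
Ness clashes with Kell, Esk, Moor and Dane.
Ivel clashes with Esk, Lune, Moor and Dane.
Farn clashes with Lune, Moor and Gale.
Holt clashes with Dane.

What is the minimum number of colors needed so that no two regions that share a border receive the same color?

2

Ness and Esk conflict, so at least 2 colors are needed.
2 colors suffice: Ness=1, Ivel=1, Kell=2, Esk=2, Farn=1, Lune=2, Holt=1, Moor=2, Dane=2, Gale=2. Each listed conflict is separated.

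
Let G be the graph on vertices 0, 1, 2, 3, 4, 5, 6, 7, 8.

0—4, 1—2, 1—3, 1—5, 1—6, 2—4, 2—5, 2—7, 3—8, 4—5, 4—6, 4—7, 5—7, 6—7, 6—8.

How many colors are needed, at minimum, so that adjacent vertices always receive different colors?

4

2, 4, 5, 7 are mutually adjacent (a clique of size 4), so at least 4 colors are needed.
4 colors suffice: color a → {1, 4, 8}; color b → {0, 3, 7}; color c → {5, 6}; color d → {2}. Each edge has distinct colors on its endpoints.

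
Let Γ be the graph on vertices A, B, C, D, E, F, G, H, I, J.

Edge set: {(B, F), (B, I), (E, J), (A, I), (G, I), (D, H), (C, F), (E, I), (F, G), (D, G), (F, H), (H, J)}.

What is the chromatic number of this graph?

B and I are adjacent, so at least 2 colors are needed.
A valid assignment using 2 colors: A=2, B=2, C=2, D=1, E=2, F=1, G=2, H=2, I=1, J=1. Every edge joins two different colors.

2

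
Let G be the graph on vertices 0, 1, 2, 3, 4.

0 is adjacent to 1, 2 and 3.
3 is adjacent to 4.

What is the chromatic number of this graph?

2

0 and 3 are adjacent, so at least 2 colors are needed.
2 colors suffice: color a → {0, 4}; color b → {1, 2, 3}. Each edge has distinct colors on its endpoints.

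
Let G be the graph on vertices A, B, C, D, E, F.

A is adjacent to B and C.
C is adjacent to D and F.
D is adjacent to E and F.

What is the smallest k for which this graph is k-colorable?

3

C, D, F are pairwise adjacent, so at least 3 colors are needed.
A valid assignment using 3 colors: A=red, B=blue, C=blue, D=red, E=blue, F=green. No two adjacent vertices share a color.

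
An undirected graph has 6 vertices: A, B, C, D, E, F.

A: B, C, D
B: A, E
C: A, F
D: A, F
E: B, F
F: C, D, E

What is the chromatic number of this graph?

3

The cycle B-A-D-F-E-B has odd length 5, so it cannot be 2-colored; at least 3 colors are needed.
3 colors suffice: color 1 → {A, F}; color 2 → {B, C, D}; color 3 → {E}. No two adjacent vertices share a color.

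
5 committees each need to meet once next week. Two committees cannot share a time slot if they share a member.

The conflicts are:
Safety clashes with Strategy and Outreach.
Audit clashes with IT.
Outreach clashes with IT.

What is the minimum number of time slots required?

Audit and IT conflict, so at least 2 time slots are needed.
2 time slots suffice: Safety=1, Audit=2, Strategy=2, Outreach=2, IT=1. Every pair that conflicts lands in different time slots.

2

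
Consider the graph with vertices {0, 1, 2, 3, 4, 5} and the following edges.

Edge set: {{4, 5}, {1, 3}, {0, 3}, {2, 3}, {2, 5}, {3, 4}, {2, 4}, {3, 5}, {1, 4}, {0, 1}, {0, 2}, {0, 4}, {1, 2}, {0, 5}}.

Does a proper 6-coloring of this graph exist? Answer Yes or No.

Yes

The chromatic number is 5. 0, 1, 2, 3, 4 are pairwise adjacent (a clique of size 5), so at least 5 colors are needed.
One proper 5-coloring: 0=red, 1=purple, 2=yellow, 3=blue, 4=green, 5=purple.
Since 6 ≥ 5, a proper 6-coloring certainly exists.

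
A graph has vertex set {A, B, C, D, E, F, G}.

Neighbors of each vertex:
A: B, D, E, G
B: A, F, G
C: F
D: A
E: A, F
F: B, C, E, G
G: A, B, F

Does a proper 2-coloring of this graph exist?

A, B, G are mutually adjacent, so at least 3 colors are needed.
So 2 colors are not enough.

No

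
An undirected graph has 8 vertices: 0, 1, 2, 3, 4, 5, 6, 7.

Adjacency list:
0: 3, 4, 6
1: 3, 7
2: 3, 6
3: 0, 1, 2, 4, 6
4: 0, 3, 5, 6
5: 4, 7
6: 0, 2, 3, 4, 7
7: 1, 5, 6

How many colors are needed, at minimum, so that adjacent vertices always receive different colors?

0, 3, 4, 6 are pairwise adjacent (a clique of size 4), so at least 4 colors are needed.
4 colors suffice: color red → {1, 5, 6}; color blue → {3, 7}; color green → {2, 4}; color yellow → {0}. Every edge joins two different colors.

4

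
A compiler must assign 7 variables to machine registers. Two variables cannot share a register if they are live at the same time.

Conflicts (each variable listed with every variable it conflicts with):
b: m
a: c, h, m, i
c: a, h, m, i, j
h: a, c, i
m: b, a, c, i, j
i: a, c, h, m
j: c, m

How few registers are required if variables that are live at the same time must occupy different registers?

a, c, m, i are mutually in conflict, so at least 4 registers are needed.
4 registers suffice: b=2, a=3, c=2, h=1, m=1, i=4, j=3. Each listed conflict is separated.

4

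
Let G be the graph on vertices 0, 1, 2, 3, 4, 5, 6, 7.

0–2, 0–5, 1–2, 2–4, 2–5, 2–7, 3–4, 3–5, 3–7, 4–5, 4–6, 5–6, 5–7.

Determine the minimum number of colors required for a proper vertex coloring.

4, 5, 6 form a triangle, so at least 3 colors are needed.
3 colors suffice: color red → {1, 5}; color blue → {2, 3, 6}; color green → {0, 4, 7}. No two adjacent vertices share a color.

3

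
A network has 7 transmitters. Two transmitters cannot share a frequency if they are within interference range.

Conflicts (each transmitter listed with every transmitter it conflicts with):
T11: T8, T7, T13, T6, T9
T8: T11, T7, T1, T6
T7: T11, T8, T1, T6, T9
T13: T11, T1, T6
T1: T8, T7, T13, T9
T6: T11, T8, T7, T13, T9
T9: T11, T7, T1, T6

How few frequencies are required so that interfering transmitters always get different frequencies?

4

T11, T8, T7, T6 all conflict with each other, so at least 4 frequencies are needed.
4 frequencies suffice: T11=2, T8=4, T7=3, T13=3, T1=1, T6=1, T9=4. Every pair that conflicts lands in different frequencies.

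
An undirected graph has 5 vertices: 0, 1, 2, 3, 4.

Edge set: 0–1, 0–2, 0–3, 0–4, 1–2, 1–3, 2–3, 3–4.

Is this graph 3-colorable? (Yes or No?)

No

0, 1, 2, 3 form a clique, so at least 4 colors are needed.
So 3 colors are not enough.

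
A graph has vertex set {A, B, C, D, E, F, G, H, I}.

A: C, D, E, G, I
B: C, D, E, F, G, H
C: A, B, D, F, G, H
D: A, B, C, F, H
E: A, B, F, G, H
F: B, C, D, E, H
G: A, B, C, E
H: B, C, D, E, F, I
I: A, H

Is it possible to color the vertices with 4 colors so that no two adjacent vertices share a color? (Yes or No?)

No

B, C, D, F, H are pairwise adjacent (a clique of size 5), so at least 5 colors are needed.
So 4 colors are not enough.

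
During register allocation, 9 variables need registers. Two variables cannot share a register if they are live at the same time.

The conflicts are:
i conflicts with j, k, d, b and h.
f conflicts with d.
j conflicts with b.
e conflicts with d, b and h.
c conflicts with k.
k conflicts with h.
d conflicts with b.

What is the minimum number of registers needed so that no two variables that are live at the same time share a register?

e, d, b pairwise conflict, so at least 3 registers are needed.
Using 3 registers: i=1, f=1, j=2, e=1, c=1, k=3, d=2, b=3, h=2. Each listed conflict is separated.

3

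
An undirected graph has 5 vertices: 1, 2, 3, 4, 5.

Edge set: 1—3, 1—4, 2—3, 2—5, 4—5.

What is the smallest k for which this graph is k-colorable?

3

The cycle 4-1-3-2-5-4 has odd length 5, so it cannot be 2-colored; at least 3 colors are needed.
3 colors suffice: color a → {3, 5}; color b → {1, 2}; color c → {4}. Every edge joins two different colors.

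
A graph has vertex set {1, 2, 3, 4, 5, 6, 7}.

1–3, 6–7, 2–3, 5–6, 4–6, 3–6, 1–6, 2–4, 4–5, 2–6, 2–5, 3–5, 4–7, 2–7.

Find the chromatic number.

4

2, 3, 5, 6 are pairwise adjacent (a clique of size 4), so at least 4 colors are needed.
4 colors suffice: color a → {6}; color b → {1, 2}; color c → {3, 4}; color d → {5, 7}. No two adjacent vertices share a color.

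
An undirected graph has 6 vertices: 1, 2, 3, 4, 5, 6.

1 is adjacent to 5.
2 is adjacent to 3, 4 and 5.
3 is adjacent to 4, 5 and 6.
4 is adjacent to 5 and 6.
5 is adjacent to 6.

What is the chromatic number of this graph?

2, 3, 4, 5 are mutually adjacent (a clique of size 4), so at least 4 colors are needed.
4 colors suffice: color a → {5}; color b → {1, 4}; color c → {3}; color d → {2, 6}. Each edge has distinct colors on its endpoints.

4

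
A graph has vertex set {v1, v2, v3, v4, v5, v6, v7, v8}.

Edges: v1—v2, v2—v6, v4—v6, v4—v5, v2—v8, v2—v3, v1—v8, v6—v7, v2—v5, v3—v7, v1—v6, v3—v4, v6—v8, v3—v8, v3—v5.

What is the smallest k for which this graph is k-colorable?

4

v1, v2, v6, v8 are mutually adjacent (a clique of size 4), so at least 4 colors are needed.
A valid assignment using 4 colors: v1=4, v2=2, v3=1, v4=2, v5=3, v6=1, v7=2, v8=3. Every edge joins two different colors.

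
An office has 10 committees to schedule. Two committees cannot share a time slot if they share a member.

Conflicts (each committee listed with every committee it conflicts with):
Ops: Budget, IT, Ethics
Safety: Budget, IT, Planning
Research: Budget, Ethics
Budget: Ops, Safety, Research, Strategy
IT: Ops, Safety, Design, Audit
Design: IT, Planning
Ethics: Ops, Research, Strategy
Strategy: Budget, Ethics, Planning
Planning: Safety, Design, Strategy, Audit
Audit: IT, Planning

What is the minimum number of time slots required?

Strategy and Planning conflict, so at least 2 time slots are needed.
2 time slots suffice: Ops=2, Safety=2, Research=2, Budget=1, IT=1, Design=2, Ethics=1, Strategy=2, Planning=1, Audit=2. Each listed conflict is separated.

2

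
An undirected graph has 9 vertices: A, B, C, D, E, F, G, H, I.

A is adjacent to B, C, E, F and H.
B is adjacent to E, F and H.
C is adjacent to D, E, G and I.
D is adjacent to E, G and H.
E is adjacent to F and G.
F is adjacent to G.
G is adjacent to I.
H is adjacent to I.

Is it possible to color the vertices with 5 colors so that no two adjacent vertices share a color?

Yes

The chromatic number is 4. A, B, E, F form a clique, so at least 4 colors are needed.
A valid assignment using 4 colors: A=blue, B=yellow, C=green, D=yellow, E=red, F=green, G=blue, H=red, I=yellow.
Since 5 ≥ 4, a proper 5-coloring certainly exists.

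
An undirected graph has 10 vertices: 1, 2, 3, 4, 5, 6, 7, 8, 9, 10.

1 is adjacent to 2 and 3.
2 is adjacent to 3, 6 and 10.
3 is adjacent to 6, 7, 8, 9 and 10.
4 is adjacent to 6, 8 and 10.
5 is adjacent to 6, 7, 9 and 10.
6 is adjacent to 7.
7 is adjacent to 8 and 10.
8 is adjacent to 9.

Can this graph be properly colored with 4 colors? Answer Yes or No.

The chromatic number is 3. 2, 3, 6 form a triangle, so at least 3 colors are needed.
A valid assignment using 3 colors: 1=b, 2=c, 3=a, 4=a, 5=a, 6=b, 7=c, 8=b, 9=c, 10=b.
Since 4 ≥ 3, a proper 4-coloring certainly exists.

Yes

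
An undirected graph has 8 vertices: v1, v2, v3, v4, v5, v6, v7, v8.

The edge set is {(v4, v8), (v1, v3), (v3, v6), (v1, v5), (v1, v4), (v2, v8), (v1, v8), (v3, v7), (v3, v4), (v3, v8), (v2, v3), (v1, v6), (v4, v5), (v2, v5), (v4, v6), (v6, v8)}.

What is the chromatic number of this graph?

v1, v3, v4, v6, v8 form a clique, so at least 5 colors are needed.
A valid assignment using 5 colors: v1=2, v2=2, v3=1, v4=3, v5=1, v6=5, v7=2, v8=4. Each edge has distinct colors on its endpoints.

5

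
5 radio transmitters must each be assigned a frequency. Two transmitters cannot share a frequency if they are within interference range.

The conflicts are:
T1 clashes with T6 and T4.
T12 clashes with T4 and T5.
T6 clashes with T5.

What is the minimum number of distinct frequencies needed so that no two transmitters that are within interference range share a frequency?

The cycle T5-T12-T4-T1-T6-T5 has odd length 5, so it cannot be 2-colored; at least 3 frequencies are needed.
3 frequencies suffice: T1=2, T12=2, T6=3, T4=1, T5=1. Every pair that conflicts lands in different frequencies.

3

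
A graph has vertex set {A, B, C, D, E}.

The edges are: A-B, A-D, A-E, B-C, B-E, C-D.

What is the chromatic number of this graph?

A, B, E form a triangle, so at least 3 colors are needed.
3 colors suffice: color 1 → {A, C}; color 2 → {B, D}; color 3 → {E}. Each edge has distinct colors on its endpoints.

3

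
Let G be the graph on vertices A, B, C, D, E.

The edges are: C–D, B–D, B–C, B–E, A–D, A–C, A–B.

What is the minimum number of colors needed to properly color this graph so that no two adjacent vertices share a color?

4

A, B, C, D are mutually adjacent (a clique of size 4), so at least 4 colors are needed.
One proper 4-coloring: A=4, B=1, C=3, D=2, E=2. Every edge joins two different colors.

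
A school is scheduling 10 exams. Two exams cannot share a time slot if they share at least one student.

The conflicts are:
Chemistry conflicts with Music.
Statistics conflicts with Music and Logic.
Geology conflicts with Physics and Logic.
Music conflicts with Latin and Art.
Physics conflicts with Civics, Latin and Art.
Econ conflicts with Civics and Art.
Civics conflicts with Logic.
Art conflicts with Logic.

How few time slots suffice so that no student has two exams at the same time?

2

Chemistry and Music conflict, so at least 2 time slots are needed.
2 time slots suffice: time slot 1 → {Music, Physics, Econ, Logic}; time slot 2 → {Chemistry, Statistics, Geology, Civics, Latin, Art}. Every pair that conflicts lands in different time slots.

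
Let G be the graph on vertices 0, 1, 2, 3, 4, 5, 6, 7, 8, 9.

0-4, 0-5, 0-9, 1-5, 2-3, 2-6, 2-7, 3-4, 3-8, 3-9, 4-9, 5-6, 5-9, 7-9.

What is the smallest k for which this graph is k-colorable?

0, 4, 9 are pairwise adjacent, so at least 3 colors are needed.
3 colors suffice: color a → {1, 2, 8, 9}; color b → {4, 5, 7}; color c → {0, 3, 6}. Each edge has distinct colors on its endpoints.

3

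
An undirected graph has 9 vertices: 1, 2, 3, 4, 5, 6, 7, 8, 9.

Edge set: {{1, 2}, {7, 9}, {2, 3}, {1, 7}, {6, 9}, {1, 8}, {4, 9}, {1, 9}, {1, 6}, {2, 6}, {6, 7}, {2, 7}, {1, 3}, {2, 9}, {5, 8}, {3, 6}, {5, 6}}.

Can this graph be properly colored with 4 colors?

No

1, 2, 6, 7, 9 form a clique, so at least 5 colors are needed.
So 4 colors are not enough.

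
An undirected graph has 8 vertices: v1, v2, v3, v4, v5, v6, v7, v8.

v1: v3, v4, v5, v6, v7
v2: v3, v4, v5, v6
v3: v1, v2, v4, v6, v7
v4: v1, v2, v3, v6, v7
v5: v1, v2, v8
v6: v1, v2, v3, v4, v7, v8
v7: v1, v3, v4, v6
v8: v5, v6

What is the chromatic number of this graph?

v1, v3, v4, v6, v7 are mutually adjacent (a clique of size 5), so at least 5 colors are needed.
One proper 5-coloring: v1=2, v2=2, v3=4, v4=3, v5=1, v6=1, v7=5, v8=2. Every edge joins two different colors.

5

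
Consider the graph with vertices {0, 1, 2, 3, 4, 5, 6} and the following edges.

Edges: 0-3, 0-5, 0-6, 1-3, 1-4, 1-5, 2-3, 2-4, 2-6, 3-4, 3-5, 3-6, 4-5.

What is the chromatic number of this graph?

1, 3, 4, 5 are pairwise adjacent (a clique of size 4), so at least 4 colors are needed.
One proper 4-coloring: 0=d, 1=d, 2=c, 3=a, 4=b, 5=c, 6=b. No two adjacent vertices share a color.

4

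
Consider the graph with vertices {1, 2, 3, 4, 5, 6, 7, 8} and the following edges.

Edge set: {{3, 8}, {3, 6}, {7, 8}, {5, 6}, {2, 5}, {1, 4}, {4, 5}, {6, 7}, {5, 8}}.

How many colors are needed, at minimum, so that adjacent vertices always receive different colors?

2

1 and 4 are adjacent, so at least 2 colors are needed.
2 colors suffice: color red → {1, 3, 5, 7}; color blue → {2, 4, 6, 8}. Every edge joins two different colors.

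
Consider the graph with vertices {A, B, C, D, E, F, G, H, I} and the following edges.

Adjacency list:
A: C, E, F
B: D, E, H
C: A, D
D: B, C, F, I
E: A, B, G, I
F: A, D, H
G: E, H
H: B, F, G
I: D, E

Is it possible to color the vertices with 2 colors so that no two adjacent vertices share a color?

The cycle A-E-I-D-F-A has odd length 5, so it cannot be 2-colored; at least 3 colors are needed.
So 2 colors are not enough.

No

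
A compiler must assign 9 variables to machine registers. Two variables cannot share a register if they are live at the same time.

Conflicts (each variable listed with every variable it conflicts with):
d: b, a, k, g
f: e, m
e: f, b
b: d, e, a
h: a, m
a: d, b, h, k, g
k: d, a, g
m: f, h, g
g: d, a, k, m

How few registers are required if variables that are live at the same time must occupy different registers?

d, a, k, g pairwise conflict, so at least 4 registers are needed.
4 registers suffice: d=3, f=2, e=1, b=2, h=2, a=1, k=4, m=1, g=2. Every pair that conflicts lands in different registers.

4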